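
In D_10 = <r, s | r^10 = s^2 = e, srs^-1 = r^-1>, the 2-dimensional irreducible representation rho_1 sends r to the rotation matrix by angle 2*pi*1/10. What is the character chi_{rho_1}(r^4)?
chi_{rho_1}(r^4) = 2*cos(2*pi*1*4/10) = -sqrt(5)/2 - 1/2

Argument: rho_1(r^4) is rotation by angle 2*pi*1*4/10, whose trace is 2*cos(2*pi*1*4/10) = -sqrt(5)/2 - 1/2.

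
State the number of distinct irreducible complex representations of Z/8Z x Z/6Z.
48

Derivation: The number of irreducible complex representations of a finite group equals its number of conjugacy classes. Z/8Z x Z/6Z is abelian of order 48, so every element is its own conjugacy class: 48 classes, so Z/8Z x Z/6Z (order 48) has exactly 48 irreducible complex representations.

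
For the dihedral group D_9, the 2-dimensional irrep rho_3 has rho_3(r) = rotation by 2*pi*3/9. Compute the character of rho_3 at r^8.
chi_{rho_3}(r^8) = 2*cos(2*pi*3*8/9) = -1

Working: rho_3(r^8) is rotation by angle 2*pi*3*8/9, whose trace is 2*cos(2*pi*3*8/9) = -1.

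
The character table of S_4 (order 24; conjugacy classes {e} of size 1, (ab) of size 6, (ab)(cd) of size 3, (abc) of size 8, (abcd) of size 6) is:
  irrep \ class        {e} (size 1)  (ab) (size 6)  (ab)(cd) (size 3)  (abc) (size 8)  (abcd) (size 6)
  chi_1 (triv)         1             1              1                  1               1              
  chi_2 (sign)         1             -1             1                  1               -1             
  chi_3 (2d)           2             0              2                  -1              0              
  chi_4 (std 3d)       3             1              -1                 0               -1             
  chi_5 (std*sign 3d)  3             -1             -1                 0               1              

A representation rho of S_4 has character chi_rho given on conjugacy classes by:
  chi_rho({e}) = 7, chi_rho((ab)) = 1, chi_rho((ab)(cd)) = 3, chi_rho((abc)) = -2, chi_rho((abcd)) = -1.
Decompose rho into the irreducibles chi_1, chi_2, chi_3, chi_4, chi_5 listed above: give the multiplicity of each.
Multiplicities: chi_1: 0, chi_2: 0, chi_3: 2, chi_4: 1, chi_5: 0.

Working: Use <chi_rho, chi> = (1/|G|) sum_C |C| * chi_rho(C) * conj(chi(C)) with |G| = 24 for each irreducible chi in the table:
  <chi_rho, chi_1> = (1/24)[1*(7)*conj(1) + 6*(1)*conj(1) + 3*(3)*conj(1) + 8*(-2)*conj(1) + 6*(-1)*conj(1)]
      = (1/24)[(7) + (6) + (9) + (-16) + (-6)] = 0/24 = 0
  <chi_rho, chi_2> = (1/24)[1*(7)*conj(1) + 6*(1)*conj(-1) + 3*(3)*conj(1) + 8*(-2)*conj(1) + 6*(-1)*conj(-1)]
      = (1/24)[(7) + (-6) + (9) + (-16) + (6)] = 0/24 = 0
  <chi_rho, chi_3> = (1/24)[1*(7)*conj(2) + 6*(1)*conj(0) + 3*(3)*conj(2) + 8*(-2)*conj(-1) + 6*(-1)*conj(0)]
      = (1/24)[(14) + (0) + (18) + (16) + (0)] = 48/24 = 2
  <chi_rho, chi_4> = (1/24)[1*(7)*conj(3) + 6*(1)*conj(1) + 3*(3)*conj(-1) + 8*(-2)*conj(0) + 6*(-1)*conj(-1)]
      = (1/24)[(21) + (6) + (-9) + (0) + (6)] = 24/24 = 1
  <chi_rho, chi_5> = (1/24)[1*(7)*conj(3) + 6*(1)*conj(-1) + 3*(3)*conj(-1) + 8*(-2)*conj(0) + 6*(-1)*conj(1)]
      = (1/24)[(21) + (-6) + (-9) + (0) + (-6)] = 0/24 = 0
Dimension check: dim(rho) = sum (mult * dim) = 0*1 + 0*1 + 2*2 + 1*3 + 0*3 = 7 = chi_rho(e) = 7.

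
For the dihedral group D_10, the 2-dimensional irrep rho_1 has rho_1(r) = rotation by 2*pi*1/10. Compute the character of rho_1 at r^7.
chi_{rho_1}(r^7) = 2*cos(2*pi*1*7/10) = 1/2 - sqrt(5)/2

rho_1(r^7) is rotation by angle 2*pi*1*7/10, whose trace is 2*cos(2*pi*1*7/10) = 1/2 - sqrt(5)/2.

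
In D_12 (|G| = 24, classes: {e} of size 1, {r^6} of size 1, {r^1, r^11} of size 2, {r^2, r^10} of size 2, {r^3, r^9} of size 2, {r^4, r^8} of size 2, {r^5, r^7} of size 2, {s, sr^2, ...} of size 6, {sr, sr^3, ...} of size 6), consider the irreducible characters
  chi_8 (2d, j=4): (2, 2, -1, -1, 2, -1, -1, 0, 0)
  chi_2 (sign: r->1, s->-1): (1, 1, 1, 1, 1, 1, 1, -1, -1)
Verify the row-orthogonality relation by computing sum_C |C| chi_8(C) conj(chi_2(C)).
Sum = 0; so <chi_8, chi_2> = 0 (distinct irreducibles are orthogonal).

Justification: Compute term by term over conjugacy classes (|C| * chi_8(C) * conj(chi_2(C))):
  1*(2)*conj(1) + 1*(2)*conj(1) + 2*(-1)*conj(1) + 2*(-1)*conj(1) + 2*(2)*conj(1) + 2*(-1)*conj(1) + 2*(-1)*conj(1) + 6*(0)*conj(-1) + 6*(0)*conj(-1)
  = (2) + (2) + (-2) + (-2) + (4) + (-2) + (-2) + (0) + (0)
  = 0.
Dividing by |G| = 24 gives 0/24 = 0, matching the row-orthogonality relation <chi_8, chi_2> = [chi_8 = chi_2].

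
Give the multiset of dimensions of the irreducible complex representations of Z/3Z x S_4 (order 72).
Dimensions: 1, 1, 1, 1, 1, 1, 2, 2, 2, 3, 3, 3, 3, 3, 3

There are 15 irreducibles (= number of conjugacy classes). Their dimensions d_i satisfy sum d_i^2 = |G| = 72: 1 + 1 + 1 + 1 + 1 + 1 + 4 + 4 + 4 + 9 + 9 + 9 + 9 + 9 + 9 = 72. (For the product with Z/3Z: each of the 3 1-dim characters of Z/3Z tensors with each irrep of S_4, giving 3 copies of each S_4-dimension.)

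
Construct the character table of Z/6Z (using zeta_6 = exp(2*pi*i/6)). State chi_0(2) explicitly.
Character table of Z/6Z (irreps indexed chi_0,...,chi_5 with chi_k(m) = zeta_6^(k*m), zeta_6 = exp(2*pi*i/6)):
  irrep \ class  {0} (size 1)  {1} (size 1)    {2} (size 1)    {3} (size 1)  {4} (size 1)    {5} (size 1)  
  chi_0          1             1               1               1             1               1             
  chi_1          1             exp(I*pi/3)     exp(2*I*pi/3)   -1            exp(-2*I*pi/3)  exp(-I*pi/3)  
  chi_2          1             exp(2*I*pi/3)   exp(-2*I*pi/3)  1             exp(2*I*pi/3)   exp(-2*I*pi/3)
  chi_3          1             -1              1               -1            1               -1            
  chi_4          1             exp(-2*I*pi/3)  exp(2*I*pi/3)   1             exp(-2*I*pi/3)  exp(2*I*pi/3) 
  chi_5          1             exp(-I*pi/3)    exp(-2*I*pi/3)  -1            exp(2*I*pi/3)   exp(I*pi/3)   

Spot check: chi_0(2) = zeta_6^(0*2) = zeta_6^0 = 1.

Z/6Z is abelian, so all 6 irreducible complex representations are 1-dimensional. They are given by chi_k(m) = zeta_6^(k*m) for k = 0,...,5. Row orthogonality: sum_m chi_k(m) conj(chi_l(m)) = 6 * [k = l].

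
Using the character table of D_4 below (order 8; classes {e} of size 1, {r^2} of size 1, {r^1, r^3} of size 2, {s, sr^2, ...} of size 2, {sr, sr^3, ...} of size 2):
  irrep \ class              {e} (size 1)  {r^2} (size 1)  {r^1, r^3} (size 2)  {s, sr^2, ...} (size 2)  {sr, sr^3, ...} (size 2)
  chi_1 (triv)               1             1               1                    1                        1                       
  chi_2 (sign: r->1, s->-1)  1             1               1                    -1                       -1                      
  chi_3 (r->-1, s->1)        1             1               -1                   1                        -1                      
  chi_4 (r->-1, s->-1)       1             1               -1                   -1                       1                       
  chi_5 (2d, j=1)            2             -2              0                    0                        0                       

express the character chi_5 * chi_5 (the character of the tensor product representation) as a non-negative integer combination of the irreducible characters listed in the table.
chi_5 tensor chi_5 = chi_1 + chi_2 + chi_3 + chi_4 (all other irreducibles have multiplicity 0).

Derivation: The character of a tensor product is the pointwise product (chi_5 * chi_5)(C) = chi_5(C) * chi_5(C):
  {e}: (2)*(2), {r^2}: (-2)*(-2), {r^1, r^3}: (0)*(0), {s, sr^2, ...}: (0)*(0), {sr, sr^3, ...}: (0)*(0)
so (chi_5 * chi_5) takes values
  {e} -> 4, {r^2} -> 4, {r^1, r^3} -> 0, {s, sr^2, ...} -> 0, {sr, sr^3, ...} -> 0.
Now take the inner product of this character with each irreducible chi from the table, <chi_5*chi_5, chi> = (1/8) sum_C |C| (chi_5*chi_5)(C) conj(chi(C)):
  <chi_5*chi_5, chi_1> = (1/8)[1*(4)*conj(1) + 1*(4)*conj(1) + 2*(0)*conj(1) + 2*(0)*conj(1) + 2*(0)*conj(1)]
      = (1/8)[(4) + (4) + (0) + (0) + (0)] = 8/8 = 1
  <chi_5*chi_5, chi_2> = (1/8)[1*(4)*conj(1) + 1*(4)*conj(1) + 2*(0)*conj(1) + 2*(0)*conj(-1) + 2*(0)*conj(-1)]
      = (1/8)[(4) + (4) + (0) + (0) + (0)] = 8/8 = 1
  <chi_5*chi_5, chi_3> = (1/8)[1*(4)*conj(1) + 1*(4)*conj(1) + 2*(0)*conj(-1) + 2*(0)*conj(1) + 2*(0)*conj(-1)]
      = (1/8)[(4) + (4) + (0) + (0) + (0)] = 8/8 = 1
  <chi_5*chi_5, chi_4> = (1/8)[1*(4)*conj(1) + 1*(4)*conj(1) + 2*(0)*conj(-1) + 2*(0)*conj(-1) + 2*(0)*conj(1)]
      = (1/8)[(4) + (4) + (0) + (0) + (0)] = 8/8 = 1
  <chi_5*chi_5, chi_5> = (1/8)[1*(4)*conj(2) + 1*(4)*conj(-2) + 2*(0)*conj(0) + 2*(0)*conj(0) + 2*(0)*conj(0)]
      = (1/8)[(8) + (-8) + (0) + (0) + (0)] = 0/8 = 0
Hence the multiplicities are chi_1: 1, chi_2: 1, chi_3: 1, chi_4: 1. Dimension check: dim(chi_5)*dim(chi_5) = 2*2 = 4 and sum (mult * dim) = 1*1 + 1*1 + 1*1 + 1*1 = 4.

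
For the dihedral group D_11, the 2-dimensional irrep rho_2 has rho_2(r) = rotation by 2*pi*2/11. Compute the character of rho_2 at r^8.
chi_{rho_2}(r^8) = 2*cos(2*pi*2*8/11) = -2*cos(pi/11)

Justification: rho_2(r^8) is rotation by angle 2*pi*2*8/11, whose trace is 2*cos(2*pi*2*8/11) = -2*cos(pi/11).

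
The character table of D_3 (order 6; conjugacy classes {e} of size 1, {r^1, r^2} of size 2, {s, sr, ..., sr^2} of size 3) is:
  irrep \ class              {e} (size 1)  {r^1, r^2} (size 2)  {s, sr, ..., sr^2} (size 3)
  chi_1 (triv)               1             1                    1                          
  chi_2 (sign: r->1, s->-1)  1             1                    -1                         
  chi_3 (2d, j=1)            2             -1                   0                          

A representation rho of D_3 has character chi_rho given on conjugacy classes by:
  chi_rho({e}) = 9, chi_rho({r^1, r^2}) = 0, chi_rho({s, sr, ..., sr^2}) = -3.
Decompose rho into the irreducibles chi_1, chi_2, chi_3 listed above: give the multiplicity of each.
Multiplicities: chi_1: 0, chi_2: 3, chi_3: 3.

Working: Use <chi_rho, chi> = (1/|G|) sum_C |C| * chi_rho(C) * conj(chi(C)) with |G| = 6 for each irreducible chi in the table:
  <chi_rho, chi_1> = (1/6)[1*(9)*conj(1) + 2*(0)*conj(1) + 3*(-3)*conj(1)]
      = (1/6)[(9) + (0) + (-9)] = 0/6 = 0
  <chi_rho, chi_2> = (1/6)[1*(9)*conj(1) + 2*(0)*conj(1) + 3*(-3)*conj(-1)]
      = (1/6)[(9) + (0) + (9)] = 18/6 = 3
  <chi_rho, chi_3> = (1/6)[1*(9)*conj(2) + 2*(0)*conj(-1) + 3*(-3)*conj(0)]
      = (1/6)[(18) + (0) + (0)] = 18/6 = 3
Dimension check: dim(rho) = sum (mult * dim) = 0*1 + 3*1 + 3*2 = 9 = chi_rho(e) = 9.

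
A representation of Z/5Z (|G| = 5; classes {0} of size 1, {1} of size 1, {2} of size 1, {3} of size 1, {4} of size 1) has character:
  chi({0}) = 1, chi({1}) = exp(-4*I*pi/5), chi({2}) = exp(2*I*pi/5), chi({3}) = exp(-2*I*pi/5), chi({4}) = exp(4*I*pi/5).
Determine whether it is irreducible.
Irreducible: <chi, chi> = 1.

Argument: <chi, chi> = (1/|G|) sum_C |C| * |chi(C)|^2 = (1/5)[1*|1|^2 + 1*|exp(-4*I*pi/5)|^2 + 1*|exp(2*I*pi/5)|^2 + 1*|exp(-2*I*pi/5)|^2 + 1*|exp(4*I*pi/5)|^2]
  = (1/5)[(1) + (1) + (1) + (1) + (1)] = 5/5 = 1.
(Exp terms are combined using exp(i*s)*conj(exp(i*t)) = exp(i*(s-t)), and sums of them are collapsed using the identity that for every m > 1 the m distinct m-th roots of unity sum to 0, e.g. 1 + exp(2*I*pi/3) + exp(-2*I*pi/3) = 0.)
A character is irreducible iff <chi, chi> = 1, so this representation is irreducible.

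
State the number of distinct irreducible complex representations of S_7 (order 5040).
15

Argument: The number of irreducible complex representations of a finite group equals its number of conjugacy classes. Conjugacy classes in S_7 correspond to cycle types, i.e. partitions of 7; there are p(7) = 15 of them, so S_7 (order 5040) has exactly 15 irreducible complex representations.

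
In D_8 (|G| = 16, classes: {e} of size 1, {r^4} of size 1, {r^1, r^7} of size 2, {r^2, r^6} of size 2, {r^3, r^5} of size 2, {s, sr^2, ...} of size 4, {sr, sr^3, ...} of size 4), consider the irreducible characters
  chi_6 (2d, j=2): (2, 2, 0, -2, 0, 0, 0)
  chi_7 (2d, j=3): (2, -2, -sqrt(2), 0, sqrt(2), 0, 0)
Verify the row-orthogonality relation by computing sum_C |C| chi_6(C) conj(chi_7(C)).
Sum = 0; so <chi_6, chi_7> = 0 (distinct irreducibles are orthogonal).

Justification: Compute term by term over conjugacy classes (|C| * chi_6(C) * conj(chi_7(C))):
  1*(2)*conj(2) + 1*(2)*conj(-2) + 2*(0)*conj(-sqrt(2)) + 2*(-2)*conj(0) + 2*(0)*conj(sqrt(2)) + 4*(0)*conj(0) + 4*(0)*conj(0)
  = (4) + (-4) + (0) + (0) + (0) + (0) + (0)
  = 0.
Dividing by |G| = 16 gives 0/16 = 0, matching the row-orthogonality relation <chi_6, chi_7> = [chi_6 = chi_7].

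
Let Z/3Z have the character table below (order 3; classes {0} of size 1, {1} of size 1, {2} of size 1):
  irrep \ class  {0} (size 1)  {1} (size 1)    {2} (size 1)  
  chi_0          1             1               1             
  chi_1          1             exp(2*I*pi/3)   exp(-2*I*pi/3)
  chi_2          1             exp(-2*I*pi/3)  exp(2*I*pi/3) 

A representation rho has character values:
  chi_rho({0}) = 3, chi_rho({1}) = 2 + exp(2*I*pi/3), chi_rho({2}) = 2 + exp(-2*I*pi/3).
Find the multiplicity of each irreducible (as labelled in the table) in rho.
Multiplicities: chi_0: 2, chi_1: 1, chi_2: 0.

Working: Use <chi_rho, chi> = (1/|G|) sum_C |C| * chi_rho(C) * conj(chi(C)) with |G| = 3 for each irreducible chi in the table:
  <chi_rho, chi_0> = (1/3)[1*(3)*conj(1) + 1*(2 + exp(2*I*pi/3))*conj(1) + 1*(2 + exp(-2*I*pi/3))*conj(1)]
      = (1/3)[(3) + (2 + exp(2*I*pi/3)) + (2 + exp(-2*I*pi/3))] = 6/3 = 2
  <chi_rho, chi_1> = (1/3)[1*(3)*conj(1) + 1*(2 + exp(2*I*pi/3))*conj(exp(2*I*pi/3)) + 1*(2 + exp(-2*I*pi/3))*conj(exp(-2*I*pi/3))]
      = (1/3)[(3) + (1 + 2*exp(-2*I*pi/3)) + (1 + 2*exp(2*I*pi/3))] = 3/3 = 1
  <chi_rho, chi_2> = (1/3)[1*(3)*conj(1) + 1*(2 + exp(2*I*pi/3))*conj(exp(-2*I*pi/3)) + 1*(2 + exp(-2*I*pi/3))*conj(exp(2*I*pi/3))]
      = (1/3)[(3) + (exp(-2*I*pi/3) + 2*exp(2*I*pi/3)) + (2*exp(-2*I*pi/3) + exp(2*I*pi/3))] = 0/3 = 0
(Exp terms are combined using exp(i*s)*conj(exp(i*t)) = exp(i*(s-t)), and sums of them are collapsed using the identity that for every m > 1 the m distinct m-th roots of unity sum to 0, e.g. 1 + exp(2*I*pi/3) + exp(-2*I*pi/3) = 0.)
Dimension check: dim(rho) = sum (mult * dim) = 2*1 + 1*1 + 0*1 = 3 = chi_rho(e) = 3.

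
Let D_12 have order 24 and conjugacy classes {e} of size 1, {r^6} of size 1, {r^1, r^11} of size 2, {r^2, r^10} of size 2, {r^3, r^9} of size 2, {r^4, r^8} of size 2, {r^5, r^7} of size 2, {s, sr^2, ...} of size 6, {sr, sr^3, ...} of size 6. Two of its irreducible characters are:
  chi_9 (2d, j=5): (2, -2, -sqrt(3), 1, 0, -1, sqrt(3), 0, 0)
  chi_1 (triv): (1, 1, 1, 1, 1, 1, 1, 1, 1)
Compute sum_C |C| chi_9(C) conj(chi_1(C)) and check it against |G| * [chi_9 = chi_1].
Sum = 0; so <chi_9, chi_1> = 0 (distinct irreducibles are orthogonal).

Working: Compute term by term over conjugacy classes (|C| * chi_9(C) * conj(chi_1(C))):
  1*(2)*conj(1) + 1*(-2)*conj(1) + 2*(-sqrt(3))*conj(1) + 2*(1)*conj(1) + 2*(0)*conj(1) + 2*(-1)*conj(1) + 2*(sqrt(3))*conj(1) + 6*(0)*conj(1) + 6*(0)*conj(1)
  = (2) + (-2) + (-2*sqrt(3)) + (2) + (0) + (-2) + (2*sqrt(3)) + (0) + (0)
  = 0.
Dividing by |G| = 24 gives 0/24 = 0, matching the row-orthogonality relation <chi_9, chi_1> = [chi_9 = chi_1].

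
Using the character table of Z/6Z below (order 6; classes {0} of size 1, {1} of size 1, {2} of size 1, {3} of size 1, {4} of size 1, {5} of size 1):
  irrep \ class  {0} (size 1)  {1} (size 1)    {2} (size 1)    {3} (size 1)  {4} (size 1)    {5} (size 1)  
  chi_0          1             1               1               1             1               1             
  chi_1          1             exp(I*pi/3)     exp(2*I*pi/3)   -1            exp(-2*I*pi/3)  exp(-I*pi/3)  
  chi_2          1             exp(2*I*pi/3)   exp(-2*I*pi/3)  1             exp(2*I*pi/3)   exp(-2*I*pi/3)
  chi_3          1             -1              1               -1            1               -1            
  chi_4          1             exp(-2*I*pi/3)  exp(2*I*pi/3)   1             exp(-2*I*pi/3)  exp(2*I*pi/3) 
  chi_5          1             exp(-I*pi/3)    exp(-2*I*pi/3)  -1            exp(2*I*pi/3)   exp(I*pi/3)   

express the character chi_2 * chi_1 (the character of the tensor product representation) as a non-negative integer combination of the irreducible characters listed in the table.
chi_2 tensor chi_1 = chi_3 (all other irreducibles have multiplicity 0).

Details: The character of a tensor product is the pointwise product (chi_2 * chi_1)(C) = chi_2(C) * chi_1(C):
  {0}: (1)*(1), {1}: (exp(2*I*pi/3))*(exp(I*pi/3)), {2}: (exp(-2*I*pi/3))*(exp(2*I*pi/3)), {3}: (1)*(-1), {4}: (exp(2*I*pi/3))*(exp(-2*I*pi/3)), {5}: (exp(-2*I*pi/3))*(exp(-I*pi/3))
so (chi_2 * chi_1) takes values
  {0} -> 1, {1} -> -1, {2} -> 1, {3} -> -1, {4} -> 1, {5} -> -1.
Now take the inner product of this character with each irreducible chi from the table, <chi_2*chi_1, chi> = (1/6) sum_C |C| (chi_2*chi_1)(C) conj(chi(C)):
  <chi_2*chi_1, chi_0> = (1/6)[1*(1)*conj(1) + 1*(-1)*conj(1) + 1*(1)*conj(1) + 1*(-1)*conj(1) + 1*(1)*conj(1) + 1*(-1)*conj(1)]
      = (1/6)[(1) + (-1) + (1) + (-1) + (1) + (-1)] = 0/6 = 0
  <chi_2*chi_1, chi_1> = (1/6)[1*(1)*conj(1) + 1*(-1)*conj(exp(I*pi/3)) + 1*(1)*conj(exp(2*I*pi/3)) + 1*(-1)*conj(-1) + 1*(1)*conj(exp(-2*I*pi/3)) + 1*(-1)*conj(exp(-I*pi/3))]
      = (1/6)[(1) + (-exp(-I*pi/3)) + (exp(-2*I*pi/3)) + (1) + (exp(2*I*pi/3)) + (-exp(I*pi/3))] = 0/6 = 0
  <chi_2*chi_1, chi_2> = (1/6)[1*(1)*conj(1) + 1*(-1)*conj(exp(2*I*pi/3)) + 1*(1)*conj(exp(-2*I*pi/3)) + 1*(-1)*conj(1) + 1*(1)*conj(exp(2*I*pi/3)) + 1*(-1)*conj(exp(-2*I*pi/3))]
      = (1/6)[(1) + (-exp(-2*I*pi/3)) + (exp(2*I*pi/3)) + (-1) + (exp(-2*I*pi/3)) + (-exp(2*I*pi/3))] = 0/6 = 0
  <chi_2*chi_1, chi_3> = (1/6)[1*(1)*conj(1) + 1*(-1)*conj(-1) + 1*(1)*conj(1) + 1*(-1)*conj(-1) + 1*(1)*conj(1) + 1*(-1)*conj(-1)]
      = (1/6)[(1) + (1) + (1) + (1) + (1) + (1)] = 6/6 = 1
  <chi_2*chi_1, chi_4> = (1/6)[1*(1)*conj(1) + 1*(-1)*conj(exp(-2*I*pi/3)) + 1*(1)*conj(exp(2*I*pi/3)) + 1*(-1)*conj(1) + 1*(1)*conj(exp(-2*I*pi/3)) + 1*(-1)*conj(exp(2*I*pi/3))]
      = (1/6)[(1) + (-exp(2*I*pi/3)) + (exp(-2*I*pi/3)) + (-1) + (exp(2*I*pi/3)) + (-exp(-2*I*pi/3))] = 0/6 = 0
  <chi_2*chi_1, chi_5> = (1/6)[1*(1)*conj(1) + 1*(-1)*conj(exp(-I*pi/3)) + 1*(1)*conj(exp(-2*I*pi/3)) + 1*(-1)*conj(-1) + 1*(1)*conj(exp(2*I*pi/3)) + 1*(-1)*conj(exp(I*pi/3))]
      = (1/6)[(1) + (-exp(I*pi/3)) + (exp(2*I*pi/3)) + (1) + (exp(-2*I*pi/3)) + (-exp(-I*pi/3))] = 0/6 = 0
(Exp terms are combined using exp(i*s)*conj(exp(i*t)) = exp(i*(s-t)), and sums of them are collapsed using the identity that for every m > 1 the m distinct m-th roots of unity sum to 0, e.g. 1 + exp(2*I*pi/3) + exp(-2*I*pi/3) = 0.)
Hence the multiplicities are chi_3: 1. Dimension check: dim(chi_2)*dim(chi_1) = 1*1 = 1 and sum (mult * dim) = 1*1 = 1.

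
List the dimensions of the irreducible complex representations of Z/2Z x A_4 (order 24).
Dimensions: 1, 1, 1, 1, 1, 1, 3, 3

Solution. There are 8 irreducibles (= number of conjugacy classes). Their dimensions d_i satisfy sum d_i^2 = |G| = 24: 1 + 1 + 1 + 1 + 1 + 1 + 9 + 9 = 24. (For the product with Z/2Z: each of the 2 1-dim characters of Z/2Z tensors with each irrep of A_4, giving 2 copies of each A_4-dimension.)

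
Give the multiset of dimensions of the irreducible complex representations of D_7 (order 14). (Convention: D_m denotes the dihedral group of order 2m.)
Dimensions: 1, 1, 2, 2, 2

Working: There are 5 irreducibles (= number of conjugacy classes). Their dimensions d_i satisfy sum d_i^2 = |G| = 14: 1 + 1 + 4 + 4 + 4 = 14.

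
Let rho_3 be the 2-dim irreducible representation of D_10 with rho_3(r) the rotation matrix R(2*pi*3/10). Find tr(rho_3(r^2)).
chi_{rho_3}(r^2) = 2*cos(2*pi*3*2/10) = -sqrt(5)/2 - 1/2

Justification: rho_3(r^2) is rotation by angle 2*pi*3*2/10, whose trace is 2*cos(2*pi*3*2/10) = -sqrt(5)/2 - 1/2.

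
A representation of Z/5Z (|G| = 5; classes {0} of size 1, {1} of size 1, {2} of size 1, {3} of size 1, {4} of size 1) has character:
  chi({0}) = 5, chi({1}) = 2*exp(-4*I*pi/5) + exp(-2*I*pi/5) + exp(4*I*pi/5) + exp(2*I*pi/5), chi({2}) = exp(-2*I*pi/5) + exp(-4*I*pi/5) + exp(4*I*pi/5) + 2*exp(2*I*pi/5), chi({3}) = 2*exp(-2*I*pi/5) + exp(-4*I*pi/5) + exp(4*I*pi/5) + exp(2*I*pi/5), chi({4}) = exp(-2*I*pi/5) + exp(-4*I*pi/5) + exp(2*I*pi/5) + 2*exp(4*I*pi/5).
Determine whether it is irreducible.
Not irreducible (reducible): <chi, chi> = 7 > 1.

Reasoning: <chi, chi> = (1/|G|) sum_C |C| * |chi(C)|^2 = (1/5)[1*|5|^2 + 1*|2*exp(-4*I*pi/5) + exp(-2*I*pi/5) + exp(4*I*pi/5) + exp(2*I*pi/5)|^2 + 1*|exp(-2*I*pi/5) + exp(-4*I*pi/5) + exp(4*I*pi/5) + 2*exp(2*I*pi/5)|^2 + 1*|2*exp(-2*I*pi/5) + exp(-4*I*pi/5) + exp(4*I*pi/5) + exp(2*I*pi/5)|^2 + 1*|exp(-2*I*pi/5) + exp(-4*I*pi/5) + exp(2*I*pi/5) + 2*exp(4*I*pi/5)|^2]
  = (1/5)[(25) + (7 + 5*exp(-2*I*pi/5) + 4*exp(-4*I*pi/5) + 4*exp(4*I*pi/5) + 5*exp(2*I*pi/5)) + (7 + 4*exp(-2*I*pi/5) + 5*exp(-4*I*pi/5) + 5*exp(4*I*pi/5) + 4*exp(2*I*pi/5)) + (7 + 4*exp(-2*I*pi/5) + 5*exp(-4*I*pi/5) + 5*exp(4*I*pi/5) + 4*exp(2*I*pi/5)) + (7 + 5*exp(-2*I*pi/5) + 4*exp(-4*I*pi/5) + 4*exp(4*I*pi/5) + 5*exp(2*I*pi/5))] = 35/5 = 7.
(Exp terms are combined using exp(i*s)*conj(exp(i*t)) = exp(i*(s-t)), and sums of them are collapsed using the identity that for every m > 1 the m distinct m-th roots of unity sum to 0, e.g. 1 + exp(2*I*pi/3) + exp(-2*I*pi/3) = 0.)
A character is irreducible iff <chi, chi> = 1, so this representation is reducible.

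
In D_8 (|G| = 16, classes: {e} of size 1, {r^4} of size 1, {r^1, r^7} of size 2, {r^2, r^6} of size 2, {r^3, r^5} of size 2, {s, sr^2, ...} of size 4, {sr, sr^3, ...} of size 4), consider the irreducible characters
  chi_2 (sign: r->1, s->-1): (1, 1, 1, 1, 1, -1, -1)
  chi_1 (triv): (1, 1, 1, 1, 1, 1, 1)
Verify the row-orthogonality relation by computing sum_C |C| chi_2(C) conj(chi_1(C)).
Sum = 0; so <chi_2, chi_1> = 0 (distinct irreducibles are orthogonal).

Argument: Compute term by term over conjugacy classes (|C| * chi_2(C) * conj(chi_1(C))):
  1*(1)*conj(1) + 1*(1)*conj(1) + 2*(1)*conj(1) + 2*(1)*conj(1) + 2*(1)*conj(1) + 4*(-1)*conj(1) + 4*(-1)*conj(1)
  = (1) + (1) + (2) + (2) + (2) + (-4) + (-4)
  = 0.
Dividing by |G| = 16 gives 0/16 = 0, matching the row-orthogonality relation <chi_2, chi_1> = [chi_2 = chi_1].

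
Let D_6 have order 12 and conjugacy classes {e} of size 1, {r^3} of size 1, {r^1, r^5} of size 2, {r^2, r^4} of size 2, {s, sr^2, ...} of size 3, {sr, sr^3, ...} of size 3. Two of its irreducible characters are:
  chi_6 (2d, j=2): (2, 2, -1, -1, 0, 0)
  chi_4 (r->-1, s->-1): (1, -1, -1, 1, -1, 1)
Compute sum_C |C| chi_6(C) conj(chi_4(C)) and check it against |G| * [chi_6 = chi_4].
Sum = 0; so <chi_6, chi_4> = 0 (distinct irreducibles are orthogonal).

Working: Compute term by term over conjugacy classes (|C| * chi_6(C) * conj(chi_4(C))):
  1*(2)*conj(1) + 1*(2)*conj(-1) + 2*(-1)*conj(-1) + 2*(-1)*conj(1) + 3*(0)*conj(-1) + 3*(0)*conj(1)
  = (2) + (-2) + (2) + (-2) + (0) + (0)
  = 0.
Dividing by |G| = 12 gives 0/12 = 0, matching the row-orthogonality relation <chi_6, chi_4> = [chi_6 = chi_4].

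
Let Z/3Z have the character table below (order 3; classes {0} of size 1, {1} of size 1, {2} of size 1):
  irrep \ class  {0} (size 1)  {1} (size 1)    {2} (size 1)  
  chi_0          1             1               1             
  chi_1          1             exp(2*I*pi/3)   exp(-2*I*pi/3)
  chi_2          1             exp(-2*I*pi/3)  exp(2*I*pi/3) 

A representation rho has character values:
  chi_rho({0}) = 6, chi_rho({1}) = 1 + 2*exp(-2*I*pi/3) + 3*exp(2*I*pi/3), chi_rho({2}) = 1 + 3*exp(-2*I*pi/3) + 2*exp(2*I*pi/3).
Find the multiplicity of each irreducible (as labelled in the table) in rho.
Multiplicities: chi_0: 1, chi_1: 3, chi_2: 2.

Why: Use <chi_rho, chi> = (1/|G|) sum_C |C| * chi_rho(C) * conj(chi(C)) with |G| = 3 for each irreducible chi in the table:
  <chi_rho, chi_0> = (1/3)[1*(6)*conj(1) + 1*(1 + 2*exp(-2*I*pi/3) + 3*exp(2*I*pi/3))*conj(1) + 1*(1 + 3*exp(-2*I*pi/3) + 2*exp(2*I*pi/3))*conj(1)]
      = (1/3)[(6) + (1 + 2*exp(-2*I*pi/3) + 3*exp(2*I*pi/3)) + (1 + 3*exp(-2*I*pi/3) + 2*exp(2*I*pi/3))] = 3/3 = 1
  <chi_rho, chi_1> = (1/3)[1*(6)*conj(1) + 1*(1 + 2*exp(-2*I*pi/3) + 3*exp(2*I*pi/3))*conj(exp(2*I*pi/3)) + 1*(1 + 3*exp(-2*I*pi/3) + 2*exp(2*I*pi/3))*conj(exp(-2*I*pi/3))]
      = (1/3)[(6) + (3 + exp(-2*I*pi/3) + 2*exp(2*I*pi/3)) + (3 + 2*exp(-2*I*pi/3) + exp(2*I*pi/3))] = 9/3 = 3
  <chi_rho, chi_2> = (1/3)[1*(6)*conj(1) + 1*(1 + 2*exp(-2*I*pi/3) + 3*exp(2*I*pi/3))*conj(exp(-2*I*pi/3)) + 1*(1 + 3*exp(-2*I*pi/3) + 2*exp(2*I*pi/3))*conj(exp(2*I*pi/3))]
      = (1/3)[(6) + (2 + 3*exp(-2*I*pi/3) + exp(2*I*pi/3)) + (2 + exp(-2*I*pi/3) + 3*exp(2*I*pi/3))] = 6/3 = 2
(Exp terms are combined using exp(i*s)*conj(exp(i*t)) = exp(i*(s-t)), and sums of them are collapsed using the identity that for every m > 1 the m distinct m-th roots of unity sum to 0, e.g. 1 + exp(2*I*pi/3) + exp(-2*I*pi/3) = 0.)
Dimension check: dim(rho) = sum (mult * dim) = 1*1 + 3*1 + 2*1 = 6 = chi_rho(e) = 6.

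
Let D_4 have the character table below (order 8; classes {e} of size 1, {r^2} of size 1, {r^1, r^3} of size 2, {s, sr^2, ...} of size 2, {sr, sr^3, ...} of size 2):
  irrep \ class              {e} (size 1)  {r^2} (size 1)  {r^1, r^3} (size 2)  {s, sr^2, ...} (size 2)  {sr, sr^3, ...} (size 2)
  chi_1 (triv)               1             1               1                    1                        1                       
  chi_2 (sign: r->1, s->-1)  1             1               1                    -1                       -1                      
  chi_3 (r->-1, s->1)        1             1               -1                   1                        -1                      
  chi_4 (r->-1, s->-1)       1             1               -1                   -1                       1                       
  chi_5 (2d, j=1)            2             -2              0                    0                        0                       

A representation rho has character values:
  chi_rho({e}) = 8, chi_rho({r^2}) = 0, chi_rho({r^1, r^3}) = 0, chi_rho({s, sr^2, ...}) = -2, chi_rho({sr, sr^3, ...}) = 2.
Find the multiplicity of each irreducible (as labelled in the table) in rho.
Multiplicities: chi_1: 1, chi_2: 1, chi_3: 0, chi_4: 2, chi_5: 2.

Argument: Use <chi_rho, chi> = (1/|G|) sum_C |C| * chi_rho(C) * conj(chi(C)) with |G| = 8 for each irreducible chi in the table:
  <chi_rho, chi_1> = (1/8)[1*(8)*conj(1) + 1*(0)*conj(1) + 2*(0)*conj(1) + 2*(-2)*conj(1) + 2*(2)*conj(1)]
      = (1/8)[(8) + (0) + (0) + (-4) + (4)] = 8/8 = 1
  <chi_rho, chi_2> = (1/8)[1*(8)*conj(1) + 1*(0)*conj(1) + 2*(0)*conj(1) + 2*(-2)*conj(-1) + 2*(2)*conj(-1)]
      = (1/8)[(8) + (0) + (0) + (4) + (-4)] = 8/8 = 1
  <chi_rho, chi_3> = (1/8)[1*(8)*conj(1) + 1*(0)*conj(1) + 2*(0)*conj(-1) + 2*(-2)*conj(1) + 2*(2)*conj(-1)]
      = (1/8)[(8) + (0) + (0) + (-4) + (-4)] = 0/8 = 0
  <chi_rho, chi_4> = (1/8)[1*(8)*conj(1) + 1*(0)*conj(1) + 2*(0)*conj(-1) + 2*(-2)*conj(-1) + 2*(2)*conj(1)]
      = (1/8)[(8) + (0) + (0) + (4) + (4)] = 16/8 = 2
  <chi_rho, chi_5> = (1/8)[1*(8)*conj(2) + 1*(0)*conj(-2) + 2*(0)*conj(0) + 2*(-2)*conj(0) + 2*(2)*conj(0)]
      = (1/8)[(16) + (0) + (0) + (0) + (0)] = 16/8 = 2
Dimension check: dim(rho) = sum (mult * dim) = 1*1 + 1*1 + 0*1 + 2*1 + 2*2 = 8 = chi_rho(e) = 8.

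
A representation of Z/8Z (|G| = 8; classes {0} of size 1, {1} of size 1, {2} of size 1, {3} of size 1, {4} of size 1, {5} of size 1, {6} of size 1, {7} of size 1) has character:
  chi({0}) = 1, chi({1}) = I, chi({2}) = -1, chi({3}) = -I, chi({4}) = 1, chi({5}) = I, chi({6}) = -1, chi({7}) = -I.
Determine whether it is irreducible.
Irreducible: <chi, chi> = 1.

Argument: <chi, chi> = (1/|G|) sum_C |C| * |chi(C)|^2 = (1/8)[1*|1|^2 + 1*|I|^2 + 1*|-1|^2 + 1*|-I|^2 + 1*|1|^2 + 1*|I|^2 + 1*|-1|^2 + 1*|-I|^2]
  = (1/8)[(1) + (1) + (1) + (1) + (1) + (1) + (1) + (1)] = 8/8 = 1.
(Exp terms are combined using exp(i*s)*conj(exp(i*t)) = exp(i*(s-t)), and sums of them are collapsed using the identity that for every m > 1 the m distinct m-th roots of unity sum to 0, e.g. 1 + exp(2*I*pi/3) + exp(-2*I*pi/3) = 0.)
A character is irreducible iff <chi, chi> = 1, so this representation is irreducible.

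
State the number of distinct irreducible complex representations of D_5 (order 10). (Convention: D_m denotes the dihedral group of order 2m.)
4

Justification: The number of irreducible complex representations of a finite group equals its number of conjugacy classes. D_5 has 4 conjugacy classes ((n+3)/2 for n odd), so D_5 (order 10) has exactly 4 irreducible complex representations.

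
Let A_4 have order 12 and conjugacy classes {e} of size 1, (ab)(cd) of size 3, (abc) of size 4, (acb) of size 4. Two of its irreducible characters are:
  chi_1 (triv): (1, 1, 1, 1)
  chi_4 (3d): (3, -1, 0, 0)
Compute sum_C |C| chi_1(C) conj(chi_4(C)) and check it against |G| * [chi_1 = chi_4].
Sum = 0; so <chi_1, chi_4> = 0 (distinct irreducibles are orthogonal).

Proof sketch: Compute term by term over conjugacy classes (|C| * chi_1(C) * conj(chi_4(C))):
  1*(1)*conj(3) + 3*(1)*conj(-1) + 4*(1)*conj(0) + 4*(1)*conj(0)
  = (3) + (-3) + (0) + (0)
  = 0.
(Exp terms are combined using exp(i*s)*conj(exp(i*t)) = exp(i*(s-t)), and sums of them are collapsed using the identity that for every m > 1 the m distinct m-th roots of unity sum to 0, e.g. 1 + exp(2*I*pi/3) + exp(-2*I*pi/3) = 0.)
Dividing by |G| = 12 gives 0/12 = 0, matching the row-orthogonality relation <chi_1, chi_4> = [chi_1 = chi_4].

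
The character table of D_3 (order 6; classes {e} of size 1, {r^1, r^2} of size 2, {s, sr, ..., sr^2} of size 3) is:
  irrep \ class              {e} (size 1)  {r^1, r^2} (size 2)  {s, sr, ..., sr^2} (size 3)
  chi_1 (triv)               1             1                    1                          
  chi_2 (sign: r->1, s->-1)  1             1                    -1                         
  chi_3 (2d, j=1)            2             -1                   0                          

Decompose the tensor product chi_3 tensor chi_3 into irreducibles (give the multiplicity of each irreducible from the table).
chi_3 tensor chi_3 = chi_1 + chi_2 + chi_3 (all other irreducibles have multiplicity 0).

Proof sketch: The character of a tensor product is the pointwise product (chi_3 * chi_3)(C) = chi_3(C) * chi_3(C):
  {e}: (2)*(2), {r^1, r^2}: (-1)*(-1), {s, sr, ..., sr^2}: (0)*(0)
so (chi_3 * chi_3) takes values
  {e} -> 4, {r^1, r^2} -> 1, {s, sr, ..., sr^2} -> 0.
Now take the inner product of this character with each irreducible chi from the table, <chi_3*chi_3, chi> = (1/6) sum_C |C| (chi_3*chi_3)(C) conj(chi(C)):
  <chi_3*chi_3, chi_1> = (1/6)[1*(4)*conj(1) + 2*(1)*conj(1) + 3*(0)*conj(1)]
      = (1/6)[(4) + (2) + (0)] = 6/6 = 1
  <chi_3*chi_3, chi_2> = (1/6)[1*(4)*conj(1) + 2*(1)*conj(1) + 3*(0)*conj(-1)]
      = (1/6)[(4) + (2) + (0)] = 6/6 = 1
  <chi_3*chi_3, chi_3> = (1/6)[1*(4)*conj(2) + 2*(1)*conj(-1) + 3*(0)*conj(0)]
      = (1/6)[(8) + (-2) + (0)] = 6/6 = 1
Hence the multiplicities are chi_1: 1, chi_2: 1, chi_3: 1. Dimension check: dim(chi_3)*dim(chi_3) = 2*2 = 4 and sum (mult * dim) = 1*1 + 1*1 + 1*2 = 4.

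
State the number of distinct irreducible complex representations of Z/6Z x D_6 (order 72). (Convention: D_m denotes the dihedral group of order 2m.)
36

Details: The number of irreducible complex representations of a finite group equals its number of conjugacy classes. For a direct product, #classes(G x H) = #classes(G) * #classes(H). Z/6Z has 6 classes (abelian), D_6 has 6 classes, so 6 * 6 = 36, so Z/6Z x D_6 (order 72) has exactly 36 irreducible complex representations.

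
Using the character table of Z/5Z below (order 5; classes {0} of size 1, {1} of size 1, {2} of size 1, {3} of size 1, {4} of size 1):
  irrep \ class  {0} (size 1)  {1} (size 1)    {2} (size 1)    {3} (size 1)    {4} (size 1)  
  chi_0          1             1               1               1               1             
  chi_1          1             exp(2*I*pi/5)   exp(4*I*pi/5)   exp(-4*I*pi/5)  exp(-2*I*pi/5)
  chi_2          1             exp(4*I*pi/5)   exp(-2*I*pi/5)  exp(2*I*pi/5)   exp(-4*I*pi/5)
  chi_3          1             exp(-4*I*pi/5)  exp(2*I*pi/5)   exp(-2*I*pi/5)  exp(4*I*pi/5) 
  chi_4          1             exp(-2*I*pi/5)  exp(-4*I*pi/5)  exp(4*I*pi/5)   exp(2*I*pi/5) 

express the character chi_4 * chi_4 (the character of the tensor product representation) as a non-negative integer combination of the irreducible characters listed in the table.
chi_4 tensor chi_4 = chi_3 (all other irreducibles have multiplicity 0).

Proof sketch: The character of a tensor product is the pointwise product (chi_4 * chi_4)(C) = chi_4(C) * chi_4(C):
  {0}: (1)*(1), {1}: (exp(-2*I*pi/5))*(exp(-2*I*pi/5)), {2}: (exp(-4*I*pi/5))*(exp(-4*I*pi/5)), {3}: (exp(4*I*pi/5))*(exp(4*I*pi/5)), {4}: (exp(2*I*pi/5))*(exp(2*I*pi/5))
so (chi_4 * chi_4) takes values
  {0} -> 1, {1} -> exp(-4*I*pi/5), {2} -> exp(2*I*pi/5), {3} -> exp(-2*I*pi/5), {4} -> exp(4*I*pi/5).
Now take the inner product of this character with each irreducible chi from the table, <chi_4*chi_4, chi> = (1/5) sum_C |C| (chi_4*chi_4)(C) conj(chi(C)):
  <chi_4*chi_4, chi_0> = (1/5)[1*(1)*conj(1) + 1*(exp(-4*I*pi/5))*conj(1) + 1*(exp(2*I*pi/5))*conj(1) + 1*(exp(-2*I*pi/5))*conj(1) + 1*(exp(4*I*pi/5))*conj(1)]
      = (1/5)[(1) + (exp(-4*I*pi/5)) + (exp(2*I*pi/5)) + (exp(-2*I*pi/5)) + (exp(4*I*pi/5))] = 0/5 = 0
  <chi_4*chi_4, chi_1> = (1/5)[1*(1)*conj(1) + 1*(exp(-4*I*pi/5))*conj(exp(2*I*pi/5)) + 1*(exp(2*I*pi/5))*conj(exp(4*I*pi/5)) + 1*(exp(-2*I*pi/5))*conj(exp(-4*I*pi/5)) + 1*(exp(4*I*pi/5))*conj(exp(-2*I*pi/5))]
      = (1/5)[(1) + (exp(4*I*pi/5)) + (exp(-2*I*pi/5)) + (exp(2*I*pi/5)) + (exp(-4*I*pi/5))] = 0/5 = 0
  <chi_4*chi_4, chi_2> = (1/5)[1*(1)*conj(1) + 1*(exp(-4*I*pi/5))*conj(exp(4*I*pi/5)) + 1*(exp(2*I*pi/5))*conj(exp(-2*I*pi/5)) + 1*(exp(-2*I*pi/5))*conj(exp(2*I*pi/5)) + 1*(exp(4*I*pi/5))*conj(exp(-4*I*pi/5))]
      = (1/5)[(1) + (exp(2*I*pi/5)) + (exp(4*I*pi/5)) + (exp(-4*I*pi/5)) + (exp(-2*I*pi/5))] = 0/5 = 0
  <chi_4*chi_4, chi_3> = (1/5)[1*(1)*conj(1) + 1*(exp(-4*I*pi/5))*conj(exp(-4*I*pi/5)) + 1*(exp(2*I*pi/5))*conj(exp(2*I*pi/5)) + 1*(exp(-2*I*pi/5))*conj(exp(-2*I*pi/5)) + 1*(exp(4*I*pi/5))*conj(exp(4*I*pi/5))]
      = (1/5)[(1) + (1) + (1) + (1) + (1)] = 5/5 = 1
  <chi_4*chi_4, chi_4> = (1/5)[1*(1)*conj(1) + 1*(exp(-4*I*pi/5))*conj(exp(-2*I*pi/5)) + 1*(exp(2*I*pi/5))*conj(exp(-4*I*pi/5)) + 1*(exp(-2*I*pi/5))*conj(exp(4*I*pi/5)) + 1*(exp(4*I*pi/5))*conj(exp(2*I*pi/5))]
      = (1/5)[(1) + (exp(-2*I*pi/5)) + (exp(-4*I*pi/5)) + (exp(4*I*pi/5)) + (exp(2*I*pi/5))] = 0/5 = 0
(Exp terms are combined using exp(i*s)*conj(exp(i*t)) = exp(i*(s-t)), and sums of them are collapsed using the identity that for every m > 1 the m distinct m-th roots of unity sum to 0, e.g. 1 + exp(2*I*pi/3) + exp(-2*I*pi/3) = 0.)
Hence the multiplicities are chi_3: 1. Dimension check: dim(chi_4)*dim(chi_4) = 1*1 = 1 and sum (mult * dim) = 1*1 = 1.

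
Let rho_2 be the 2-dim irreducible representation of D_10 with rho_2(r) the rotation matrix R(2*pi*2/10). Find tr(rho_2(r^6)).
chi_{rho_2}(r^6) = 2*cos(2*pi*2*6/10) = -1/2 + sqrt(5)/2

Derivation: rho_2(r^6) is rotation by angle 2*pi*2*6/10, whose trace is 2*cos(2*pi*2*6/10) = -1/2 + sqrt(5)/2.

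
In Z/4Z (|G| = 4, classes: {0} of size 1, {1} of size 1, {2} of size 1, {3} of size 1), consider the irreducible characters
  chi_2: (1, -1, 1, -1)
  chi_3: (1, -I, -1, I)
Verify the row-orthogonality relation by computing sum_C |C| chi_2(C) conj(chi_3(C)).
Sum = 0; so <chi_2, chi_3> = 0 (distinct irreducibles are orthogonal).

Details: Compute term by term over conjugacy classes (|C| * chi_2(C) * conj(chi_3(C))):
  1*(1)*conj(1) + 1*(-1)*conj(-I) + 1*(1)*conj(-1) + 1*(-1)*conj(I)
  = (1) + (-I) + (-1) + (I)
  = 0.
(Exp terms are combined using exp(i*s)*conj(exp(i*t)) = exp(i*(s-t)), and sums of them are collapsed using the identity that for every m > 1 the m distinct m-th roots of unity sum to 0, e.g. 1 + exp(2*I*pi/3) + exp(-2*I*pi/3) = 0.)
Dividing by |G| = 4 gives 0/4 = 0, matching the row-orthogonality relation <chi_2, chi_3> = [chi_2 = chi_3].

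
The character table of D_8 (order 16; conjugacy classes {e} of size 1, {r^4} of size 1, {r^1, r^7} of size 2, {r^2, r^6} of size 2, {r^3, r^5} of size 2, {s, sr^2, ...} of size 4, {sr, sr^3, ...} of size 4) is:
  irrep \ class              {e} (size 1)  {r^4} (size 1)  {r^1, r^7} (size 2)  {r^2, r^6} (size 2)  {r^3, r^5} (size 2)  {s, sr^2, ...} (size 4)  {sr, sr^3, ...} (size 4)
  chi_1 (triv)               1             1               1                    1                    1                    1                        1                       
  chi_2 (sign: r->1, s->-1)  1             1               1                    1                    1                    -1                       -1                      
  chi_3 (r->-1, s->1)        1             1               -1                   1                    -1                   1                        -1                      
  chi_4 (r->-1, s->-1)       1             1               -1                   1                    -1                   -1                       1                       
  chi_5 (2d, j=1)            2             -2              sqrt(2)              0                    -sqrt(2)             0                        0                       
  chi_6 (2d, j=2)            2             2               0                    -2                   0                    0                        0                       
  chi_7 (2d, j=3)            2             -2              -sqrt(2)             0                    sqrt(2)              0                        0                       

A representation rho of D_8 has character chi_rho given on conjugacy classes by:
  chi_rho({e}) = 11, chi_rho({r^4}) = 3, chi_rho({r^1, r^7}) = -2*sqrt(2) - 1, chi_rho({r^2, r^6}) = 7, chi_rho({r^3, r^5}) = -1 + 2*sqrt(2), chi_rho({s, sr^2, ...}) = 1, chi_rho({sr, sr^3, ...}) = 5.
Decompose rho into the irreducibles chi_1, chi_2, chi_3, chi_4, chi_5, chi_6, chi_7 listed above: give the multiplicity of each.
Multiplicities: chi_1: 3, chi_2: 0, chi_3: 1, chi_4: 3, chi_5: 0, chi_6: 0, chi_7: 2.

Explanation: Use <chi_rho, chi> = (1/|G|) sum_C |C| * chi_rho(C) * conj(chi(C)) with |G| = 16 for each irreducible chi in the table:
  <chi_rho, chi_1> = (1/16)[1*(11)*conj(1) + 1*(3)*conj(1) + 2*(-2*sqrt(2) - 1)*conj(1) + 2*(7)*conj(1) + 2*(-1 + 2*sqrt(2))*conj(1) + 4*(1)*conj(1) + 4*(5)*conj(1)]
      = (1/16)[(11) + (3) + (-4*sqrt(2) - 2) + (14) + (-2 + 4*sqrt(2)) + (4) + (20)] = 48/16 = 3
  <chi_rho, chi_2> = (1/16)[1*(11)*conj(1) + 1*(3)*conj(1) + 2*(-2*sqrt(2) - 1)*conj(1) + 2*(7)*conj(1) + 2*(-1 + 2*sqrt(2))*conj(1) + 4*(1)*conj(-1) + 4*(5)*conj(-1)]
      = (1/16)[(11) + (3) + (-4*sqrt(2) - 2) + (14) + (-2 + 4*sqrt(2)) + (-4) + (-20)] = 0/16 = 0
  <chi_rho, chi_3> = (1/16)[1*(11)*conj(1) + 1*(3)*conj(1) + 2*(-2*sqrt(2) - 1)*conj(-1) + 2*(7)*conj(1) + 2*(-1 + 2*sqrt(2))*conj(-1) + 4*(1)*conj(1) + 4*(5)*conj(-1)]
      = (1/16)[(11) + (3) + (2 + 4*sqrt(2)) + (14) + (2 - 4*sqrt(2)) + (4) + (-20)] = 16/16 = 1
  <chi_rho, chi_4> = (1/16)[1*(11)*conj(1) + 1*(3)*conj(1) + 2*(-2*sqrt(2) - 1)*conj(-1) + 2*(7)*conj(1) + 2*(-1 + 2*sqrt(2))*conj(-1) + 4*(1)*conj(-1) + 4*(5)*conj(1)]
      = (1/16)[(11) + (3) + (2 + 4*sqrt(2)) + (14) + (2 - 4*sqrt(2)) + (-4) + (20)] = 48/16 = 3
  <chi_rho, chi_5> = (1/16)[1*(11)*conj(2) + 1*(3)*conj(-2) + 2*(-2*sqrt(2) - 1)*conj(sqrt(2)) + 2*(7)*conj(0) + 2*(-1 + 2*sqrt(2))*conj(-sqrt(2)) + 4*(1)*conj(0) + 4*(5)*conj(0)]
      = (1/16)[(22) + (-6) + (-8 - 2*sqrt(2)) + (0) + (-8 + 2*sqrt(2)) + (0) + (0)] = 0/16 = 0
  <chi_rho, chi_6> = (1/16)[1*(11)*conj(2) + 1*(3)*conj(2) + 2*(-2*sqrt(2) - 1)*conj(0) + 2*(7)*conj(-2) + 2*(-1 + 2*sqrt(2))*conj(0) + 4*(1)*conj(0) + 4*(5)*conj(0)]
      = (1/16)[(22) + (6) + (0) + (-28) + (0) + (0) + (0)] = 0/16 = 0
  <chi_rho, chi_7> = (1/16)[1*(11)*conj(2) + 1*(3)*conj(-2) + 2*(-2*sqrt(2) - 1)*conj(-sqrt(2)) + 2*(7)*conj(0) + 2*(-1 + 2*sqrt(2))*conj(sqrt(2)) + 4*(1)*conj(0) + 4*(5)*conj(0)]
      = (1/16)[(22) + (-6) + (2*sqrt(2) + 8) + (0) + (8 - 2*sqrt(2)) + (0) + (0)] = 32/16 = 2
Dimension check: dim(rho) = sum (mult * dim) = 3*1 + 0*1 + 1*1 + 3*1 + 0*2 + 0*2 + 2*2 = 11 = chi_rho(e) = 11.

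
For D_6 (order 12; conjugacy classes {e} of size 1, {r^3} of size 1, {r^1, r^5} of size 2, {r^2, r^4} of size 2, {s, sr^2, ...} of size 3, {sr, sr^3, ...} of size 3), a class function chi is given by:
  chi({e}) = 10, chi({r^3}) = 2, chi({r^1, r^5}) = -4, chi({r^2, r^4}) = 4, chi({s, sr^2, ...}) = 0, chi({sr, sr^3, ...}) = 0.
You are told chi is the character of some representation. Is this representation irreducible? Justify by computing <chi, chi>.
Not irreducible (reducible): <chi, chi> = 14 > 1.

<chi, chi> = (1/|G|) sum_C |C| * |chi(C)|^2 = (1/12)[1*|10|^2 + 1*|2|^2 + 2*|-4|^2 + 2*|4|^2 + 3*|0|^2 + 3*|0|^2]
  = (1/12)[(100) + (4) + (32) + (32) + (0) + (0)] = 168/12 = 14.
A character is irreducible iff <chi, chi> = 1, so this representation is reducible.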